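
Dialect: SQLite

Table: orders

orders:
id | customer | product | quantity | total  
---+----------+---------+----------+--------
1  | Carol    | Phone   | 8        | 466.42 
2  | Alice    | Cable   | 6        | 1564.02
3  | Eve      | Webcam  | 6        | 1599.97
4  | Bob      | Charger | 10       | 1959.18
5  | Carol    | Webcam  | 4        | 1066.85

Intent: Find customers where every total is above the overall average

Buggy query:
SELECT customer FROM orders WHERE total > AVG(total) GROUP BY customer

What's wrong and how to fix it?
Bug: WHERE evaluates per row before aggregation, so AVG() is unavailable

Fix: Compute the overall average in a scalar subquery and compare each group's MIN against it in HAVING

Corrected query:
SELECT customer FROM orders GROUP BY customer HAVING MIN(total) > (SELECT AVG(total) FROM orders)

Result:
customer
--------
Alice   
Bob     
Eve     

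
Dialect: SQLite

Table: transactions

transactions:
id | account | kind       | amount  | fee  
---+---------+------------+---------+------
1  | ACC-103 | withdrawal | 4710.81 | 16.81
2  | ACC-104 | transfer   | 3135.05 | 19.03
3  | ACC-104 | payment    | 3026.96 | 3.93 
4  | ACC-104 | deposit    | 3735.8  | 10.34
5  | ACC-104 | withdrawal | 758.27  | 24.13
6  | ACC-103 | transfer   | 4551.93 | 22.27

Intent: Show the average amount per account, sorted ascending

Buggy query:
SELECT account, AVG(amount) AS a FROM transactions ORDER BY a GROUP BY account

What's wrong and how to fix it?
Bug: ORDER BY appears before GROUP BY; SQL clause order requires GROUP BY first

Fix: Move ORDER BY to the end, after GROUP BY

Corrected query:
SELECT account, AVG(amount) AS a FROM transactions GROUP BY account ORDER BY a

Result:
account | a      
--------+--------
ACC-104 | 2664.02
ACC-103 | 4631.37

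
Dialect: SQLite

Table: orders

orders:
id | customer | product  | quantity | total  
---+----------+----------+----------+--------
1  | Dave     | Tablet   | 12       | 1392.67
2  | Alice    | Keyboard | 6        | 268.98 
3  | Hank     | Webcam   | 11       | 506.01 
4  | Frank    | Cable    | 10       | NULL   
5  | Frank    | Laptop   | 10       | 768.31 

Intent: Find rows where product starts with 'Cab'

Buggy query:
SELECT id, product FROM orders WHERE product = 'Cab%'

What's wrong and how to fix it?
Bug: Wildcards only work with LIKE; '=' treats '%' as a literal character

Fix: Replace '=' with LIKE so 'Cab%' is treated as a pattern

Corrected query:
SELECT id, product FROM orders WHERE product LIKE 'Cab%'

Result:
id | product
---+--------
4  | Cable  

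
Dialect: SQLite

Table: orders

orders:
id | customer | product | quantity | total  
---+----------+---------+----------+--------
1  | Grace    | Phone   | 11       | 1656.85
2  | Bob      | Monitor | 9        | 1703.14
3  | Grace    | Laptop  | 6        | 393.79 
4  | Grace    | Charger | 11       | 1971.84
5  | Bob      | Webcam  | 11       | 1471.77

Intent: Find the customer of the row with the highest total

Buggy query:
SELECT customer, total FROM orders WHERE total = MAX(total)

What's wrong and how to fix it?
Bug: MAX(total) is an aggregate and cannot be used directly in WHERE

Fix: Wrap MAX in a scalar subquery so WHERE compares against a single value

Corrected query:
SELECT customer, total FROM orders WHERE total = (SELECT MAX(total) FROM orders)

Result:
customer | total  
---------+--------
Grace    | 1971.84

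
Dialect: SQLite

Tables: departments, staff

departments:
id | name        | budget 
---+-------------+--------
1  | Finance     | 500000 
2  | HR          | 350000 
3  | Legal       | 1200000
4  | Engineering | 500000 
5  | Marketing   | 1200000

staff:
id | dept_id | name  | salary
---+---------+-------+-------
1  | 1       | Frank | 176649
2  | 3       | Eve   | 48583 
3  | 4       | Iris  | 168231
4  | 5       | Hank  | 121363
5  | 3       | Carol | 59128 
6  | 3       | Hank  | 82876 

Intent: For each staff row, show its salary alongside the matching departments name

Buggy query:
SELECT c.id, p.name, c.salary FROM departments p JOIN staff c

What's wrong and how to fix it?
Bug: Missing join condition: each staff row is matched to all departments rows instead of just its own

Fix: Add ON c.dept_id = p.id to the JOIN

Corrected query:
SELECT c.id, p.name, c.salary FROM departments p JOIN staff c ON c.dept_id = p.id

Result:
id | name        | salary
---+-------------+-------
1  | Finance     | 176649
2  | Legal       | 48583 
3  | Engineering | 168231
4  | Marketing   | 121363
5  | Legal       | 59128 
6  | Legal       | 82876 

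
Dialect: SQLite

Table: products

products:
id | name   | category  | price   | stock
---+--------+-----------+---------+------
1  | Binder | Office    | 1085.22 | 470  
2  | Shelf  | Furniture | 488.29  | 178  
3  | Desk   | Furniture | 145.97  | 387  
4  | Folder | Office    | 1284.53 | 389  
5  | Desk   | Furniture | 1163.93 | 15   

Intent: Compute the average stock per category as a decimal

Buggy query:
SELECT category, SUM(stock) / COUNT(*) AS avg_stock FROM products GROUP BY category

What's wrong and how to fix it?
Bug: SUM(stock) and COUNT(*) are both integers; the division truncates the fractional part

Fix: Multiply by 1.0 (or CAST to REAL) to force floating-point division

Corrected query:
SELECT category, SUM(stock) * 1.0 / COUNT(*) AS avg_stock FROM products GROUP BY category

Result:
category  | avg_stock 
----------+-----------
Furniture | 193.333333
Office    | 429.5     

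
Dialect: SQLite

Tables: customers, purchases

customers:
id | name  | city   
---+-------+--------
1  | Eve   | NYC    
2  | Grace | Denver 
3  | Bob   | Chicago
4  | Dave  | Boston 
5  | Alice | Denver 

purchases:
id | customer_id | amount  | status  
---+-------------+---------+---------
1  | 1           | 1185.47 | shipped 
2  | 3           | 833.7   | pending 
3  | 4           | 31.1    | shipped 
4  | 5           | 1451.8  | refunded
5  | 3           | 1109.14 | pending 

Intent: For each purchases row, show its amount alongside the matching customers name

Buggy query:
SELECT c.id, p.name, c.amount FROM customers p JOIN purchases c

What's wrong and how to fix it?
Bug: JOIN with no ON clause produces a cartesian product; every purchases row pairs with every customers row

Fix: Add ON c.customer_id = p.id to the JOIN

Corrected query:
SELECT c.id, p.name, c.amount FROM customers p JOIN purchases c ON c.customer_id = p.id

Result:
id | name  | amount 
---+-------+--------
1  | Eve   | 1185.47
2  | Bob   | 833.7  
3  | Dave  | 31.1   
4  | Alice | 1451.8 
5  | Bob   | 1109.14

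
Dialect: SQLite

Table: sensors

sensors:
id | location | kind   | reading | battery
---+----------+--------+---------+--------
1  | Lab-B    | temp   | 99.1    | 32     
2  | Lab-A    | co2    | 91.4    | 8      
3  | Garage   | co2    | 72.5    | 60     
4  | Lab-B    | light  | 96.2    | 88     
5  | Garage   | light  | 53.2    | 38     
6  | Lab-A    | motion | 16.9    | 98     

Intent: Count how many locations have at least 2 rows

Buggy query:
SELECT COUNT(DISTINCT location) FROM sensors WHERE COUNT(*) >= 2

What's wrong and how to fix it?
Bug: WHERE filters individual rows, not groups, so a group-level COUNT is invalid there

Fix: Use a subquery that GROUPs and filters with HAVING, then count its rows

Corrected query:
SELECT COUNT(*) FROM (SELECT location FROM sensors GROUP BY location HAVING COUNT(*) >= 2)

Result:
COUNT(*)
--------
3       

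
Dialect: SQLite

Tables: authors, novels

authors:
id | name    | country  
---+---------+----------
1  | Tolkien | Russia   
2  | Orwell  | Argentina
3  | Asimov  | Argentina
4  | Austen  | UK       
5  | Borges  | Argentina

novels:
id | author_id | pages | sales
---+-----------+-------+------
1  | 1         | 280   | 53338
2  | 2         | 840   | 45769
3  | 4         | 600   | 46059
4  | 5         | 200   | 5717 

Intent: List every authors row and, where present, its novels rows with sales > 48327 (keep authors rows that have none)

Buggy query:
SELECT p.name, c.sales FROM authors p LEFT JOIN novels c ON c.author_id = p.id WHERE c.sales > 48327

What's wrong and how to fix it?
Bug: Filtering c.sales in WHERE discards the NULL rows produced by LEFT JOIN, turning it into an inner join

Fix: Put 'c.sales > 48327' in the JOIN's ON clause instead of WHERE

Corrected query:
SELECT p.name, c.sales FROM authors p LEFT JOIN novels c ON c.author_id = p.id AND c.sales > 48327

Result:
name    | sales
--------+------
Tolkien | 53338
Orwell  | NULL 
Asimov  | NULL 
Austen  | NULL 
Borges  | NULL 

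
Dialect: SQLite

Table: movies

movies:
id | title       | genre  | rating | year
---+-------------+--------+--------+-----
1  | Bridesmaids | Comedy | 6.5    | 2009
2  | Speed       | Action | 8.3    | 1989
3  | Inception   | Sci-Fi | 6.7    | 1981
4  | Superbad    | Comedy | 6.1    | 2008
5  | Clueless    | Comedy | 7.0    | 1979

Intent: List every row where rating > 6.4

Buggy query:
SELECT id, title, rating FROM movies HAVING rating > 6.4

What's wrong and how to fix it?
Bug: HAVING filters the output of aggregation, but this query has no GROUP BY and no aggregate functions, so SQLite rejects it (HAVING clause on a non-aggregate query); the condition here is per row

Fix: Replace HAVING with WHERE since the condition applies to individual rows

Corrected query:
SELECT id, title, rating FROM movies WHERE rating > 6.4

Result:
id | title       | rating
---+-------------+-------
1  | Bridesmaids | 6.5   
2  | Speed       | 8.3   
3  | Inception   | 6.7   
5  | Clueless    | 7     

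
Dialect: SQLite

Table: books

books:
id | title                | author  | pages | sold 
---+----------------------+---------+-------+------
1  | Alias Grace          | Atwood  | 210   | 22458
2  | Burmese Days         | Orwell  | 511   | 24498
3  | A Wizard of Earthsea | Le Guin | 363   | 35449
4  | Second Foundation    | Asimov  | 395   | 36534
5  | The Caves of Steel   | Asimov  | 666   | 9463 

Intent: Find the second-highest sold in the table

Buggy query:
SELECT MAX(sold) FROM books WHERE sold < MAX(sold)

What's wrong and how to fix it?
Bug: The inner MAX is an aggregate inside WHERE, which is not allowed

Fix: Put the inner MAX in a scalar subquery

Corrected query:
SELECT MAX(sold) FROM books WHERE sold < (SELECT MAX(sold) FROM books)

Result:
MAX(sold)
---------
35449    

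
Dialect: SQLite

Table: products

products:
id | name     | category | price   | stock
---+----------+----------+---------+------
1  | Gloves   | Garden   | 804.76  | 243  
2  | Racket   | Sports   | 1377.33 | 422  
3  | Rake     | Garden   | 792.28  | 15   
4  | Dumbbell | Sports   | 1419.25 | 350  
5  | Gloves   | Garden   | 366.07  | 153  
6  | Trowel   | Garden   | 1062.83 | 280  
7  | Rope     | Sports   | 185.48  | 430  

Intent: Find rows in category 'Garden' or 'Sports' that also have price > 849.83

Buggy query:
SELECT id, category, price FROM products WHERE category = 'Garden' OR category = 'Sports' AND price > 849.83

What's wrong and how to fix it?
Bug: AND binds tighter than OR, so this parses as category = 'Garden' OR (category = 'Sports' AND price > 849.83)

Fix: Group the OR with parentheses (or use IN), then AND the threshold

Corrected query:
SELECT id, category, price FROM products WHERE (category = 'Garden' OR category = 'Sports') AND price > 849.83

Result:
id | category | price  
---+----------+--------
2  | Sports   | 1377.33
4  | Sports   | 1419.25
6  | Garden   | 1062.83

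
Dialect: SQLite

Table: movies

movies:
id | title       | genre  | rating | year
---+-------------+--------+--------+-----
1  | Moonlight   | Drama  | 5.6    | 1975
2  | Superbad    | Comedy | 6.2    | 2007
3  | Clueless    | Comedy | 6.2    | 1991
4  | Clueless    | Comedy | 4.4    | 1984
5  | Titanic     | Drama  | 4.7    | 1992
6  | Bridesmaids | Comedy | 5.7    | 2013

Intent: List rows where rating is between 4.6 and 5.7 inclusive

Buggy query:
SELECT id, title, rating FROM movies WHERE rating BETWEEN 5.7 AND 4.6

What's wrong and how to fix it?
Bug: The bounds are reversed; BETWEEN a AND b requires a <= b to match anything

Fix: Write BETWEEN 4.6 AND 5.7

Corrected query:
SELECT id, title, rating FROM movies WHERE rating BETWEEN 4.6 AND 5.7

Result:
id | title       | rating
---+-------------+-------
1  | Moonlight   | 5.6   
5  | Titanic     | 4.7   
6  | Bridesmaids | 5.7   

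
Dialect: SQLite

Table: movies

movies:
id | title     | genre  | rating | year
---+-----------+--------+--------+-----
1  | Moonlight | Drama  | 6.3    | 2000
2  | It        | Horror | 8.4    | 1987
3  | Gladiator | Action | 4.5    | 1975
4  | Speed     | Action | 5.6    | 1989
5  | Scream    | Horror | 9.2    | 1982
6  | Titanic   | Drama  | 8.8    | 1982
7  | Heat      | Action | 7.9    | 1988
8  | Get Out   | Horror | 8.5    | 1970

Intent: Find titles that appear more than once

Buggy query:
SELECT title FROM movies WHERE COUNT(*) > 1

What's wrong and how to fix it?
Bug: WHERE can't reference COUNT(*); aggregates are computed after WHERE

Fix: Group first, then use HAVING for the count condition

Corrected query:
SELECT title FROM movies GROUP BY title HAVING COUNT(*) > 1

Result:
(no rows)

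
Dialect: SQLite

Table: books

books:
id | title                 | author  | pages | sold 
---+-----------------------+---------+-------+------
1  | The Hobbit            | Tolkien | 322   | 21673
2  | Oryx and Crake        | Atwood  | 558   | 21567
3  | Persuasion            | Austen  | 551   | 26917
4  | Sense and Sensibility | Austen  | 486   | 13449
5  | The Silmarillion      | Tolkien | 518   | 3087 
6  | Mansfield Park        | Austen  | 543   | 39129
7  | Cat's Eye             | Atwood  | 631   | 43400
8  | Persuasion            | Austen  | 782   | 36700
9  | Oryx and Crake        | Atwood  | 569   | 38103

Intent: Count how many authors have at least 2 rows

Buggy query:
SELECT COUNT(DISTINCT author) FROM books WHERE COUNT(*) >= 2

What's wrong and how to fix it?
Bug: WHERE filters individual rows, not groups, so a group-level COUNT is invalid there

Fix: Group first with HAVING COUNT(*) >= 2, then COUNT the resulting groups

Corrected query:
SELECT COUNT(*) FROM (SELECT author FROM books GROUP BY author HAVING COUNT(*) >= 2)

Result:
COUNT(*)
--------
3       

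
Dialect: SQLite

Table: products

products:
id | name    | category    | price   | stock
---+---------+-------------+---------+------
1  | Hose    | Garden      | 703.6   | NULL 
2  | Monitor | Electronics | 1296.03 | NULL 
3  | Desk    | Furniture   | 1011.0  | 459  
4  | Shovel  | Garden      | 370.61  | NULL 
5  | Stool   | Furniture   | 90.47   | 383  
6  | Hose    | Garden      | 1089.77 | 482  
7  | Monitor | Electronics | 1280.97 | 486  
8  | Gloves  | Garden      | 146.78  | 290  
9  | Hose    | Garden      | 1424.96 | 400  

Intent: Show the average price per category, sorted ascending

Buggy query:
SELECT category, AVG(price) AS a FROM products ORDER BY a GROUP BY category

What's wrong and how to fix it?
Bug: ORDER BY appears before GROUP BY; SQL clause order requires GROUP BY first

Fix: Move ORDER BY to the end, after GROUP BY

Corrected query:
SELECT category, AVG(price) AS a FROM products GROUP BY category ORDER BY a

Result:
category    | a      
------------+--------
Furniture   | 550.735
Garden      | 747.144
Electronics | 1288.5 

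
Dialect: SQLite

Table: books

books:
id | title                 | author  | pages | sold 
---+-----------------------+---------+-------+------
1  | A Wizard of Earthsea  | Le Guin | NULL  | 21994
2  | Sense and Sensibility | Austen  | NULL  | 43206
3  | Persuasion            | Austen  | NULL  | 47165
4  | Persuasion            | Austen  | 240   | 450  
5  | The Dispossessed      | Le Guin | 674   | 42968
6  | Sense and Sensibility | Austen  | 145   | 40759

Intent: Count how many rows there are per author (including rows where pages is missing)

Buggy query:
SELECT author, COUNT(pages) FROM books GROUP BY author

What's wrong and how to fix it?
Bug: COUNT(pages) skips NULLs, so groups with missing pages are undercounted

Fix: Replace COUNT(pages) with COUNT(*)

Corrected query:
SELECT author, COUNT(*) FROM books GROUP BY author

Result:
author  | COUNT(*)
--------+---------
Austen  | 4       
Le Guin | 2       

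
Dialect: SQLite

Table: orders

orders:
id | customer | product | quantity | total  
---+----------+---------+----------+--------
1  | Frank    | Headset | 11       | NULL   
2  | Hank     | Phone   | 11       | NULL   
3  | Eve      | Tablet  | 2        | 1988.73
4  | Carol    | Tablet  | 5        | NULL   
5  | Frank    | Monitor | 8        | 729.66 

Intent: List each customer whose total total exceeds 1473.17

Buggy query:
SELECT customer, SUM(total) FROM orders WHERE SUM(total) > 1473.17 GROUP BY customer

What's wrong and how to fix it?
Bug: SUM(total) is an aggregate, but WHERE filters rows before aggregation

Fix: Move the aggregate condition to a HAVING clause

Corrected query:
SELECT customer, SUM(total) FROM orders GROUP BY customer HAVING SUM(total) > 1473.17

Result:
customer | SUM(total)
---------+-----------
Eve      | 1988.73   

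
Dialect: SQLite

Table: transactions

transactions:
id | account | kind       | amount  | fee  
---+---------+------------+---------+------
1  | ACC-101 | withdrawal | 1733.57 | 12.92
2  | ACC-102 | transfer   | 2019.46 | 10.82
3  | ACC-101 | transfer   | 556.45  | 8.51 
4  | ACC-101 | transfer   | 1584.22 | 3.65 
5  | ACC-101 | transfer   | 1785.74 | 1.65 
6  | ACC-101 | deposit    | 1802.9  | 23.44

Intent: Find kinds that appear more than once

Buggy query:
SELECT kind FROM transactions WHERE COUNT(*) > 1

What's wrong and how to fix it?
Bug: WHERE can't reference COUNT(*); aggregates are computed after WHERE

Fix: GROUP BY kind, then filter groups with HAVING COUNT(*) > 1

Corrected query:
SELECT kind FROM transactions GROUP BY kind HAVING COUNT(*) > 1

Result:
kind    
--------
transfer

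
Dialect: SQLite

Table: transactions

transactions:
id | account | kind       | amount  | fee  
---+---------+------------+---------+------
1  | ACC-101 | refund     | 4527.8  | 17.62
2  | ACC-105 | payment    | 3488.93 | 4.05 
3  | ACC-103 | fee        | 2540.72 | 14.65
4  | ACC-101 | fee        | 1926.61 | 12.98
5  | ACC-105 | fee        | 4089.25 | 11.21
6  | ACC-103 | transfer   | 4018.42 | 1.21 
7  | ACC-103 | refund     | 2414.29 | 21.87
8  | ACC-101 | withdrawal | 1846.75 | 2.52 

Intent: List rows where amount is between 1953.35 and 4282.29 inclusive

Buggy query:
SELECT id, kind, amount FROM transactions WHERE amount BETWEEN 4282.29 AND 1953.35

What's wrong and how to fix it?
Bug: The bounds are reversed; BETWEEN a AND b requires a <= b to match anything

Fix: Write BETWEEN 1953.35 AND 4282.29

Corrected query:
SELECT id, kind, amount FROM transactions WHERE amount BETWEEN 1953.35 AND 4282.29

Result:
id | kind     | amount 
---+----------+--------
2  | payment  | 3488.93
3  | fee      | 2540.72
5  | fee      | 4089.25
6  | transfer | 4018.42
7  | refund   | 2414.29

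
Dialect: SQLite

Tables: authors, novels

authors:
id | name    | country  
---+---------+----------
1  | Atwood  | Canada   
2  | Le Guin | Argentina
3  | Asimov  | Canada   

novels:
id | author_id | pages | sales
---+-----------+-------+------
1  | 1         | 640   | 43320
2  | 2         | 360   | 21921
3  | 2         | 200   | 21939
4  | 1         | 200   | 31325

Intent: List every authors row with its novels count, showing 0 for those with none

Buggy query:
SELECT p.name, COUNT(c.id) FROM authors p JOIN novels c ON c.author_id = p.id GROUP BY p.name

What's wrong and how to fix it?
Bug: An inner join excludes parents with zero children

Fix: Use LEFT JOIN so parents without children still appear (COUNT(c.id) gives 0)

Corrected query:
SELECT p.name, COUNT(c.id) FROM authors p LEFT JOIN novels c ON c.author_id = p.id GROUP BY p.name

Result:
name    | COUNT(c.id)
--------+------------
Asimov  | 0          
Atwood  | 2          
Le Guin | 2          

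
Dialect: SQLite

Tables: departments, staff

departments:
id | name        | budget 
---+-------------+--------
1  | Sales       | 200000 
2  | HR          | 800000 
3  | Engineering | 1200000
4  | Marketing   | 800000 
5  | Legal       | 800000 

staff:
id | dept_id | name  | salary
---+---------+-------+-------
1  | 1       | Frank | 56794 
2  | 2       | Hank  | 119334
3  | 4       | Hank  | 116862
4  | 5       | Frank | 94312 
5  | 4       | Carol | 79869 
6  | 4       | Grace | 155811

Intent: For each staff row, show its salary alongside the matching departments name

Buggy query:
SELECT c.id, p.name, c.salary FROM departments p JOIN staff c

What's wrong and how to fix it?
Bug: JOIN with no ON clause produces a cartesian product; every staff row pairs with every departments row

Fix: Specify the join condition linking the foreign key to the parent id

Corrected query:
SELECT c.id, p.name, c.salary FROM departments p JOIN staff c ON c.dept_id = p.id

Result:
id | name      | salary
---+-----------+-------
1  | Sales     | 56794 
2  | HR        | 119334
3  | Marketing | 116862
4  | Legal     | 94312 
5  | Marketing | 79869 
6  | Marketing | 155811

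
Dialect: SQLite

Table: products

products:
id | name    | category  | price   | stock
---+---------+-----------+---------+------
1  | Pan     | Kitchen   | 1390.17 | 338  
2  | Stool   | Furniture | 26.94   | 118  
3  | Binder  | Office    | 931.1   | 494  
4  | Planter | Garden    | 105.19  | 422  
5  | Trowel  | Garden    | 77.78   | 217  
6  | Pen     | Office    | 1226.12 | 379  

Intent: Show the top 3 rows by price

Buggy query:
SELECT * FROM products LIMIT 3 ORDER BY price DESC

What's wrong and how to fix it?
Bug: ORDER BY cannot follow LIMIT; LIMIT is the final clause

Fix: Swap the clauses: ORDER BY first, then LIMIT

Corrected query:
SELECT * FROM products ORDER BY price DESC LIMIT 3

Result:
id | name   | category | price   | stock
---+--------+----------+---------+------
1  | Pan    | Kitchen  | 1390.17 | 338  
6  | Pen    | Office   | 1226.12 | 379  
3  | Binder | Office   | 931.1   | 494  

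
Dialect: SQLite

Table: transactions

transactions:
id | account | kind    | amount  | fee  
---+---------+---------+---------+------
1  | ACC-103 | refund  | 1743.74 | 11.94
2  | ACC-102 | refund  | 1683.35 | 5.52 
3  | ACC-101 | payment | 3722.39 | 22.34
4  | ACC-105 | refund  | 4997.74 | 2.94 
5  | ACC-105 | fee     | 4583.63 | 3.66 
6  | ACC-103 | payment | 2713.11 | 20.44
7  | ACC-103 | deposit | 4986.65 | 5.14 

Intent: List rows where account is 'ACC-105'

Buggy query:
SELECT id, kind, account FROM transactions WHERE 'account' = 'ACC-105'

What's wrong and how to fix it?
Bug: Single quotes denote string literals in SQL; the column name is being compared as a constant string

Fix: Remove the quotes around the column name (or use double quotes for an identifier)

Corrected query:
SELECT id, kind, account FROM transactions WHERE account = 'ACC-105'

Result:
id | kind   | account
---+--------+--------
4  | refund | ACC-105
5  | fee    | ACC-105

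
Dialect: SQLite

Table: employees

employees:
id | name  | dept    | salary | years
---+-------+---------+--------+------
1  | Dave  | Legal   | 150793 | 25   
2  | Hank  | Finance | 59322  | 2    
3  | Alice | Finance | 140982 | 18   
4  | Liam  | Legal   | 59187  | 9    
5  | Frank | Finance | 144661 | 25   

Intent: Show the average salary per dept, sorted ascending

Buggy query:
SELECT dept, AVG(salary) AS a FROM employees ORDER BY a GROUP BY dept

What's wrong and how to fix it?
Bug: GROUP BY must precede ORDER BY

Fix: Reorder: SELECT … FROM … GROUP BY … ORDER BY …

Corrected query:
SELECT dept, AVG(salary) AS a FROM employees GROUP BY dept ORDER BY a

Result:
dept    | a            
--------+--------------
Legal   | 104990       
Finance | 114988.333333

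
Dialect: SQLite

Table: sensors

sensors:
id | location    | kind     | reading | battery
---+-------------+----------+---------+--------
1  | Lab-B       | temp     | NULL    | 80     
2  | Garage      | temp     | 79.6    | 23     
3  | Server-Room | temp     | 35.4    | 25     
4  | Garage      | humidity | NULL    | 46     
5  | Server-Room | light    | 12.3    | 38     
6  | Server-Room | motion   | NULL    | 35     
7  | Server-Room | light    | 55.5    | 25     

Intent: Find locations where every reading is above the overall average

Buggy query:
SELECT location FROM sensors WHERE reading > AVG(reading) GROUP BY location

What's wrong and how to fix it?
Bug: AVG() is an aggregate; it can't sit directly in WHERE

Fix: Compute the overall average in a scalar subquery and compare each group's MIN against it in HAVING

Corrected query:
SELECT location FROM sensors GROUP BY location HAVING MIN(reading) > (SELECT AVG(reading) FROM sensors)

Result:
location
--------
Garage  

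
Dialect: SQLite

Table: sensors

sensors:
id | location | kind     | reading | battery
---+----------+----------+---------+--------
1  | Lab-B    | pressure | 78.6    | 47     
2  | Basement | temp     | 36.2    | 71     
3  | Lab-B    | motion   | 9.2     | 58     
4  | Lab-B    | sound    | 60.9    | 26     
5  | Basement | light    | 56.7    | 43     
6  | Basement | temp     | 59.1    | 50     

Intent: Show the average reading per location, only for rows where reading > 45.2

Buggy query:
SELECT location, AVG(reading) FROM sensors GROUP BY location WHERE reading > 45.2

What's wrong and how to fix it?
Bug: Row-level WHERE must come before GROUP BY in the clause order

Fix: Place WHERE between FROM and GROUP BY

Corrected query:
SELECT location, AVG(reading) FROM sensors WHERE reading > 45.2 GROUP BY location

Result:
location | AVG(reading)
---------+-------------
Basement | 57.9        
Lab-B    | 69.75       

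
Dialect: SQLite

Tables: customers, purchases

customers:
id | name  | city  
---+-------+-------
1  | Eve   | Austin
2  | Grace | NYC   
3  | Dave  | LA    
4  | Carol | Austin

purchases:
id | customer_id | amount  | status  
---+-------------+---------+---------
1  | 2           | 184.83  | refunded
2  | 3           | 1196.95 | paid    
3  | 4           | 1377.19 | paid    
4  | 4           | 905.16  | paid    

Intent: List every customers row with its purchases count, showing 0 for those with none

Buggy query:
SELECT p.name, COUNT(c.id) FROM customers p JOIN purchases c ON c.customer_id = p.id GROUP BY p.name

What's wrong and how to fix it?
Bug: INNER JOIN drops customers rows that have no matching purchases rows

Fix: Use LEFT JOIN so parents without children still appear (COUNT(c.id) gives 0)

Corrected query:
SELECT p.name, COUNT(c.id) FROM customers p LEFT JOIN purchases c ON c.customer_id = p.id GROUP BY p.name

Result:
name  | COUNT(c.id)
------+------------
Carol | 2          
Dave  | 1          
Eve   | 0          
Grace | 1          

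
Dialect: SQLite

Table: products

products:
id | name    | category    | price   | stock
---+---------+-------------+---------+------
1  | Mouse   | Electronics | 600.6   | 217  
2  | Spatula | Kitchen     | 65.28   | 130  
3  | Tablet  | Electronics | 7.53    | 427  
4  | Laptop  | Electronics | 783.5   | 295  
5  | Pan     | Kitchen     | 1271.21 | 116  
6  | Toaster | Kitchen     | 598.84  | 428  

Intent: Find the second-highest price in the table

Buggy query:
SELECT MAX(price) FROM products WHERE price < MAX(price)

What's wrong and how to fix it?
Bug: The inner MAX is an aggregate inside WHERE, which is not allowed

Fix: Compute the overall MAX in a subquery, then take MAX of rows below it

Corrected query:
SELECT MAX(price) FROM products WHERE price < (SELECT MAX(price) FROM products)

Result:
MAX(price)
----------
783.5     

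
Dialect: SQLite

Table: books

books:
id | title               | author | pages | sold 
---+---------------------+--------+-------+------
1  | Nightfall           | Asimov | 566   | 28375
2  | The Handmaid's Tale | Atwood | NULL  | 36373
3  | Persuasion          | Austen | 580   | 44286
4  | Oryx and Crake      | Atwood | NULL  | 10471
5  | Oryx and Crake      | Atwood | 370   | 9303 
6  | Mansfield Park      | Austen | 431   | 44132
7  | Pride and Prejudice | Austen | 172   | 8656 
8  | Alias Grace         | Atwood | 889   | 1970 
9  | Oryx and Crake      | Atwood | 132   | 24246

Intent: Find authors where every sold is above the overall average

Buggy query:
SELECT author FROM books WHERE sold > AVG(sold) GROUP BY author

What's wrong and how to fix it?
Bug: AVG() is an aggregate; it can't sit directly in WHERE

Fix: Use a subquery for AVG and a HAVING MIN(...) filter so the condition holds for every row in the group

Corrected query:
SELECT author FROM books GROUP BY author HAVING MIN(sold) > (SELECT AVG(sold) FROM books)

Result:
author
------
Asimov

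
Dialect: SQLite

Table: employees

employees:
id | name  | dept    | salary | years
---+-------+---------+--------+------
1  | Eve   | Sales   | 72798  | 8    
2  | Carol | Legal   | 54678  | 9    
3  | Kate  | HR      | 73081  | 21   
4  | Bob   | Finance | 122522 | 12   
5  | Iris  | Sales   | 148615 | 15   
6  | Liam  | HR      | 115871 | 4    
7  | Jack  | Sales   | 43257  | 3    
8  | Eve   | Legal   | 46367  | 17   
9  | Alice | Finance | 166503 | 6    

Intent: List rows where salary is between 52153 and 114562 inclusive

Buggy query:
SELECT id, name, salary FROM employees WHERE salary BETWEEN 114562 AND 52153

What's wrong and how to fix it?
Bug: The bounds are reversed; BETWEEN a AND b requires a <= b to match anything

Fix: Swap the bounds so the smaller value comes first

Corrected query:
SELECT id, name, salary FROM employees WHERE salary BETWEEN 52153 AND 114562

Result:
id | name  | salary
---+-------+-------
1  | Eve   | 72798 
2  | Carol | 54678 
3  | Kate  | 73081 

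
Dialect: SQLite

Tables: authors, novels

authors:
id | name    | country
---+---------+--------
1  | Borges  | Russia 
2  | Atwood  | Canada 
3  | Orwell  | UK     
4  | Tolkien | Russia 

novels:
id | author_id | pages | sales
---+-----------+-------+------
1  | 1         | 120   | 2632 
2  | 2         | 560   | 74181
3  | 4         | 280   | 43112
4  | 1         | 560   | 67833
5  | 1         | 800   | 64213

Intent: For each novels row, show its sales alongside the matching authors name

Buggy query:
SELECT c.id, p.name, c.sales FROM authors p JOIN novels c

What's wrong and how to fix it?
Bug: JOIN with no ON clause produces a cartesian product; every novels row pairs with every authors row

Fix: Add ON c.author_id = p.id to the JOIN

Corrected query:
SELECT c.id, p.name, c.sales FROM authors p JOIN novels c ON c.author_id = p.id

Result:
id | name    | sales
---+---------+------
1  | Borges  | 2632 
2  | Atwood  | 74181
3  | Tolkien | 43112
4  | Borges  | 67833
5  | Borges  | 64213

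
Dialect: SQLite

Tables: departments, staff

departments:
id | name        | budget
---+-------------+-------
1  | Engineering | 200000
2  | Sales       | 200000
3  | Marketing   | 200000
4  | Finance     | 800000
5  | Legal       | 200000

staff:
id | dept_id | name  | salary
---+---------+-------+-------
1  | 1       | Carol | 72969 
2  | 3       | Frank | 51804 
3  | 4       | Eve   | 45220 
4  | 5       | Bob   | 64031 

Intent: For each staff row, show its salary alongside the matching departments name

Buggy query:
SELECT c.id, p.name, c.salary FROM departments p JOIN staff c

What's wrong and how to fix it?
Bug: JOIN with no ON clause produces a cartesian product; every staff row pairs with every departments row

Fix: Specify the join condition linking the foreign key to the parent id

Corrected query:
SELECT c.id, p.name, c.salary FROM departments p JOIN staff c ON c.dept_id = p.id

Result:
id | name        | salary
---+-------------+-------
1  | Engineering | 72969 
2  | Marketing   | 51804 
3  | Finance     | 45220 
4  | Legal       | 64031 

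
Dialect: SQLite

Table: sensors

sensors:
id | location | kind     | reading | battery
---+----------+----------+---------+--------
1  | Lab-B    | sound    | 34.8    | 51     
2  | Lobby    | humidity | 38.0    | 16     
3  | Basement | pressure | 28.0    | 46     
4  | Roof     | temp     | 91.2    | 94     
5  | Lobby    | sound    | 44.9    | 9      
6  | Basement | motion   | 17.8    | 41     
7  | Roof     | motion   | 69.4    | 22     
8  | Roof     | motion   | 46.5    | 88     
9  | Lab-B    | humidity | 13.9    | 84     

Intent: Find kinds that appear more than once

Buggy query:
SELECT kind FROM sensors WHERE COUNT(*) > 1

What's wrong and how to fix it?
Bug: COUNT(*) is an aggregate and cannot be used in WHERE

Fix: Group first, then use HAVING for the count condition

Corrected query:
SELECT kind FROM sensors GROUP BY kind HAVING COUNT(*) > 1

Result:
kind    
--------
humidity
motion  
sound   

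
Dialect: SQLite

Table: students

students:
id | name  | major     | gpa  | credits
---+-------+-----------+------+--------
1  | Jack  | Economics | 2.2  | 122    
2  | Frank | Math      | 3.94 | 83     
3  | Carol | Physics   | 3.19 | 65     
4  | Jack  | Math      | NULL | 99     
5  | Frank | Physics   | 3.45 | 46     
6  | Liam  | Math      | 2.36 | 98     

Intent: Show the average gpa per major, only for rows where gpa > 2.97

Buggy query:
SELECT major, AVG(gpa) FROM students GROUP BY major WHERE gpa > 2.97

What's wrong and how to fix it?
Bug: WHERE cannot follow GROUP BY

Fix: Place WHERE between FROM and GROUP BY

Corrected query:
SELECT major, AVG(gpa) FROM students WHERE gpa > 2.97 GROUP BY major

Result:
major   | AVG(gpa)
--------+---------
Math    | 3.94    
Physics | 3.32    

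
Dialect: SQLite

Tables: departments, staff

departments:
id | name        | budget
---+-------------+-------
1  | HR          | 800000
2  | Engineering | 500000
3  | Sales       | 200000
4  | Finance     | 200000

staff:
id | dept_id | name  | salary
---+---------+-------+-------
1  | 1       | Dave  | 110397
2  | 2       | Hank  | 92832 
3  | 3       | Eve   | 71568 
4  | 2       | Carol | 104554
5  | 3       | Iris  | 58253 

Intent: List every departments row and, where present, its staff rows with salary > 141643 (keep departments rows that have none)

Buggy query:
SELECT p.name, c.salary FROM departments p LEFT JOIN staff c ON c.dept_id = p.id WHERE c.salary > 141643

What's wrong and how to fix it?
Bug: A WHERE condition on the right-hand table after LEFT JOIN drops unmatched parents

Fix: Move the right-table condition into the ON clause so unmatched parents are kept

Corrected query:
SELECT p.name, c.salary FROM departments p LEFT JOIN staff c ON c.dept_id = p.id AND c.salary > 141643

Result:
name        | salary
------------+-------
HR          | NULL  
Engineering | NULL  
Sales       | NULL  
Finance     | NULL  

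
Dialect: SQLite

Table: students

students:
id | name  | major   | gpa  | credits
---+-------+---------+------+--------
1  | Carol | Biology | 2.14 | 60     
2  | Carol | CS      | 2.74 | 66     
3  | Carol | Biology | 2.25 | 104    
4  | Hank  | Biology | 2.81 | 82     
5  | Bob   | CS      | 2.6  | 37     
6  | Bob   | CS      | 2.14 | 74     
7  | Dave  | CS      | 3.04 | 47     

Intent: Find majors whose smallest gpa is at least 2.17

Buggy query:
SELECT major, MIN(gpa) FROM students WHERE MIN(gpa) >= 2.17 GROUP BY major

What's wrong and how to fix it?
Bug: Aggregates like MIN are computed per group after WHERE runs

Fix: Replace WHERE with HAVING after the GROUP BY

Corrected query:
SELECT major, MIN(gpa) FROM students GROUP BY major HAVING MIN(gpa) >= 2.17

Result:
(no rows)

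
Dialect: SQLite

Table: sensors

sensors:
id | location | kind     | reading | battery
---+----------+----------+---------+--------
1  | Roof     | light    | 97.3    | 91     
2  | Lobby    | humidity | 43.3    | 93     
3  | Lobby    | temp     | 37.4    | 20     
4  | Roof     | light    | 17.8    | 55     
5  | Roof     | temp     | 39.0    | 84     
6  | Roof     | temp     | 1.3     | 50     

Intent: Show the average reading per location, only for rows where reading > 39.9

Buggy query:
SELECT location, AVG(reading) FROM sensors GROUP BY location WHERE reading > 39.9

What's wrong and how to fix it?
Bug: WHERE cannot follow GROUP BY

Fix: Place WHERE between FROM and GROUP BY

Corrected query:
SELECT location, AVG(reading) FROM sensors WHERE reading > 39.9 GROUP BY location

Result:
location | AVG(reading)
---------+-------------
Lobby    | 43.3        
Roof     | 97.3        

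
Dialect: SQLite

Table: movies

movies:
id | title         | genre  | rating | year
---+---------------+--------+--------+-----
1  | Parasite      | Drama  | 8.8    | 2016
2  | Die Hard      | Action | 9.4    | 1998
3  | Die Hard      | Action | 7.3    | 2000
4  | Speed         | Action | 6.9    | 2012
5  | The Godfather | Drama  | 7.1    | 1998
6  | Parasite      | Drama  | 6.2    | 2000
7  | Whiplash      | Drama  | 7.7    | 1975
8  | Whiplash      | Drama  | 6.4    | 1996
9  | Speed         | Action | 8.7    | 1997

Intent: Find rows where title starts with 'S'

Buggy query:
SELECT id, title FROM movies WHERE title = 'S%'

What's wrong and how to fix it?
Bug: Wildcards only work with LIKE; '=' treats '%' as a literal character

Fix: Use LIKE for wildcard pattern matching

Corrected query:
SELECT id, title FROM movies WHERE title LIKE 'S%'

Result:
id | title
---+------
4  | Speed
9  | Speed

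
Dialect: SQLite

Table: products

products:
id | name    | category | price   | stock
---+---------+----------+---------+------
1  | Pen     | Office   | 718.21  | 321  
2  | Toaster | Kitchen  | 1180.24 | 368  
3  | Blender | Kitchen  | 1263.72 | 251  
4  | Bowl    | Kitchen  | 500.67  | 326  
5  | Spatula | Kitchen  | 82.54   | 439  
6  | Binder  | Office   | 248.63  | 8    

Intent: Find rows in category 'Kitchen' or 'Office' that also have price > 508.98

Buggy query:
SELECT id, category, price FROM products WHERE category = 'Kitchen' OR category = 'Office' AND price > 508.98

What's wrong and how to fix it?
Bug: AND binds tighter than OR, so this parses as category = 'Kitchen' OR (category = 'Office' AND price > 508.98)

Fix: Add parentheses around the OR so the AND applies to both alternatives

Corrected query:
SELECT id, category, price FROM products WHERE (category = 'Kitchen' OR category = 'Office') AND price > 508.98

Result:
id | category | price  
---+----------+--------
1  | Office   | 718.21 
2  | Kitchen  | 1180.24
3  | Kitchen  | 1263.72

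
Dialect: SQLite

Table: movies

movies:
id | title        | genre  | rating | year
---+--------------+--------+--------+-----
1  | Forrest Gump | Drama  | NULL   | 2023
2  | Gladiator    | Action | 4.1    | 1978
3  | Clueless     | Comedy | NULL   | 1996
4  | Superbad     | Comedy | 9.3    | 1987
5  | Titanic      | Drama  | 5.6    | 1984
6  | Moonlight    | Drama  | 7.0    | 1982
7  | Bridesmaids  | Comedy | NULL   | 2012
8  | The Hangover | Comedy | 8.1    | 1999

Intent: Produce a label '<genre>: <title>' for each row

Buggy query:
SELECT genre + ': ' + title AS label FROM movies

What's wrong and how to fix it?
Bug: '+' is numeric addition; on text columns SQLite converts them to 0 instead of concatenating

Fix: Replace + with || to concatenate text

Corrected query:
SELECT genre || ': ' || title AS label FROM movies

Result:
label               
--------------------
Drama: Forrest Gump 
Action: Gladiator   
Comedy: Clueless    
Comedy: Superbad    
Drama: Titanic      
Drama: Moonlight    
Comedy: Bridesmaids 
Comedy: The Hangover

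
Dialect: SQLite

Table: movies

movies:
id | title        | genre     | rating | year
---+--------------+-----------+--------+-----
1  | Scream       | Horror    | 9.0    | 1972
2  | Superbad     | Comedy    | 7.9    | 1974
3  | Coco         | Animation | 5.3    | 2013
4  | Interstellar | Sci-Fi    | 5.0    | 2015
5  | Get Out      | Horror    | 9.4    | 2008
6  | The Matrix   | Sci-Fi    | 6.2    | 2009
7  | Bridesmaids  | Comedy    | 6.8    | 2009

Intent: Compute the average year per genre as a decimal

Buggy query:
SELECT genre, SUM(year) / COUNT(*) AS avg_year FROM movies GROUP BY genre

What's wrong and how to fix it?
Bug: SUM(year) and COUNT(*) are both integers; the division truncates the fractional part

Fix: Cast one side to REAL so the division keeps the fractional part

Corrected query:
SELECT genre, SUM(year) * 1.0 / COUNT(*) AS avg_year FROM movies GROUP BY genre

Result:
genre     | avg_year
----------+---------
Animation | 2013    
Comedy    | 1991.5  
Horror    | 1990    
Sci-Fi    | 2012    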